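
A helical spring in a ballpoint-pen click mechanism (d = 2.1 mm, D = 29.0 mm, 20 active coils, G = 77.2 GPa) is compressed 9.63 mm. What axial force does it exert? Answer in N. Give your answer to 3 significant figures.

3.71 N

k = Gd⁴/(8D³N_a) = (77.2×10³)(2.1⁴)/(8·29.0³·20) = 0.38475 N/mm
F = k·δ = 0.38475 × 9.63 = 3.7052 N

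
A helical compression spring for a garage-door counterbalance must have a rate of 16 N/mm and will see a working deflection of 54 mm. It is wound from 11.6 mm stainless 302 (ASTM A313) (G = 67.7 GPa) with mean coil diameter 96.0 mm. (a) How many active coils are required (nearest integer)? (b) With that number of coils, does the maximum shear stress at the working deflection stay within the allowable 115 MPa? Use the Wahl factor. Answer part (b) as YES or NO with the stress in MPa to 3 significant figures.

N_a = Gd⁴/(8D³k) = (67.7×10³)(11.6⁴)/(8·96.0³·16) = 10.82 → N_a = 11
Actual rate k = Gd⁴/(8D³·11) = 15.744 N/mm
Working load F = kδ = 15.744·54 = 850.19 N
C = 96.0/11.6 = 8.2759; K_W = (4C−1)/(4C−4)+0.615/C = 1.1774
τ_max = K_W·8FD/(πd³) = 1.1774·133.15 = 156.78 MPa
τ_max > 115 MPa → exceeds allowable

(a) 11 coils; (b) NO, τ_max = 157 MPa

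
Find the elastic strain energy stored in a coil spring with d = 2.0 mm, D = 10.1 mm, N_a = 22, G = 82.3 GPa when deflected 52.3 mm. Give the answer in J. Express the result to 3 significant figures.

9.93 J

k = Gd⁴/(8D³N_a) = (82.3×10³)(2.0⁴)/(8·10.1³·22) = 7.2618 N/mm
U = ½kδ² = 0.5 × 7.2618 × 52.3² = 9931.5 N·mm = 9.9315 J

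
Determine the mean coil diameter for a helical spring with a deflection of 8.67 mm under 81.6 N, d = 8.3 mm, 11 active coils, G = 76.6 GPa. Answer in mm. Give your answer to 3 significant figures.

76.0 mm

Required rate k = F/δ = 81.6/8.67 = 9.4118 N/mm
D = (Gd⁴/(8N_a·k))^(1/3) = (76.6×10³·8.3⁴/(8·11·9.4118))^(1/3)
  = (438922)^(1/3) = 75.9969 mm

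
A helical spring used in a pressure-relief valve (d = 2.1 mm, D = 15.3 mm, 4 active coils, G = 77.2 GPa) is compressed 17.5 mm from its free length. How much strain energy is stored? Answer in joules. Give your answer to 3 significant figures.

2.01 J

k = Gd⁴/(8D³N_a) = (77.2×10³)(2.1⁴)/(8·15.3³·4) = 13.1 N/mm
U = ½kδ² = 0.5 × 13.1 × 17.5² = 2005.9 N·mm = 2.0059 J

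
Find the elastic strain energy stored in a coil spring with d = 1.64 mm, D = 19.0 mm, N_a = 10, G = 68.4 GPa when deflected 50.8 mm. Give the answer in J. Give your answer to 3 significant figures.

k = Gd⁴/(8D³N_a) = (68.4×10³)(1.64⁴)/(8·19.0³·10) = 0.90174 N/mm
U = ½kδ² = 0.5 × 0.90174 × 50.8² = 1163.5 N·mm = 1.1635 J

1.16 J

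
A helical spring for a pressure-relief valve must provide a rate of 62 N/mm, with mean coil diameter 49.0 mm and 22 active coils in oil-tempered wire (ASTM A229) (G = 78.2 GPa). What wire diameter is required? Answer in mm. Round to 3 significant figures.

11.3 mm

d = (8D³N_a·k / G)^(1/4) = (8·49.0³·22·62 / (78.2×10³))^0.25
  = (16417)^0.25 = 11.3193 mm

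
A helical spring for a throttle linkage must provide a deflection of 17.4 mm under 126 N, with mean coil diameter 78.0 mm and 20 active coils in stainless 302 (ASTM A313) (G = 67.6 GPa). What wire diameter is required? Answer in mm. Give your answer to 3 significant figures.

9.50 mm

Required rate k = F/δ = 126/17.4 = 7.2414 N/mm
d = (8D³N_a·k / G)^(1/4) = (8·78.0³·20·7.2414 / (67.6×10³))^0.25
  = (8133.5)^0.25 = 9.4966 mm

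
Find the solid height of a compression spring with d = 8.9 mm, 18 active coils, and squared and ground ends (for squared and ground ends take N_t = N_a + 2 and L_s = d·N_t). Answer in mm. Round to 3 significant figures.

squared and ground ends: N_t = N_a + 2 = 18 + 2 = 20
L_s = d·N_t = 8.9 × 20 = 178 mm

178 mm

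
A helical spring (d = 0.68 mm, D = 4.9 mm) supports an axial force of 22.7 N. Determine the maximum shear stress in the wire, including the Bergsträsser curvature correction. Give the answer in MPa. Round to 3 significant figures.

Spring index C = D/d = 4.9/0.68 = 7.2059
K_B = (4C+2)/(4C−3) = 30.824/25.824 = 1.1936
τ₀ = 8FD/(πd³) = 8·22.7·4.9/(π·0.68³) = 889.84/0.98782 = 900.81 MPa
τ_max = K·τ₀ = 1.1936 × 900.81 = 1075.2 MPa

1080 MPa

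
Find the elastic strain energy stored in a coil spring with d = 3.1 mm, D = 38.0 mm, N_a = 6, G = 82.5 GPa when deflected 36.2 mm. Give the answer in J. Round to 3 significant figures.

k = Gd⁴/(8D³N_a) = (82.5×10³)(3.1⁴)/(8·38.0³·6) = 2.8927 N/mm
U = ½kδ² = 0.5 × 2.8927 × 36.2² = 1895.4 N·mm = 1.8954 J

1.90 J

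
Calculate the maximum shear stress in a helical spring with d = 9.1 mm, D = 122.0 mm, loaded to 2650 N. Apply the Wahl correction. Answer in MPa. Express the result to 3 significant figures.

1210 MPa

Spring index C = D/d = 122.0/9.1 = 13.4066
K_W = (4C−1)/(4C−4) + 0.615/C = 52.626/49.626 + 0.0459 = 1.1063
τ₀ = 8FD/(πd³) = 8·2650·122.0/(π·9.1³) = 2.5864e+06/2367.4 = 1092.5 MPa
τ_max = K·τ₀ = 1.1063 × 1092.5 = 1208.7 MPa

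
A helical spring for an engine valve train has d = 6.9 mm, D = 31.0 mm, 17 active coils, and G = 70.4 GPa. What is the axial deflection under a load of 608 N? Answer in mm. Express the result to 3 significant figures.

k = Gd⁴/(8D³N_a) = (70.4×10³)(6.9⁴)/(8·31.0³·17) = 39.386 N/mm
δ = F/k = 608 / 39.386 = 15.437 mm

15.4 mm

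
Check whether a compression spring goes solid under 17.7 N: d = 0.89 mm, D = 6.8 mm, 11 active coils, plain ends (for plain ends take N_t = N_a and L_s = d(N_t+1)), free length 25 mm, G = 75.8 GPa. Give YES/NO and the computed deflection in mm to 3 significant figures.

k = Gd⁴/(8D³N_a) = (75.8×10³)(0.89⁴)/(8·6.8³·11) = 1.7188 N/mm
N_t = 11; L_s = 0.89·12 = 10.68 mm; δ_solid = L₀ − L_s = 25 − 10.68 = 14.32 mm
δ = F/k = 17.7/1.7188 = 10.298 mm
δ < δ_solid → spring does not go solid

NO, δ = 10.3 mm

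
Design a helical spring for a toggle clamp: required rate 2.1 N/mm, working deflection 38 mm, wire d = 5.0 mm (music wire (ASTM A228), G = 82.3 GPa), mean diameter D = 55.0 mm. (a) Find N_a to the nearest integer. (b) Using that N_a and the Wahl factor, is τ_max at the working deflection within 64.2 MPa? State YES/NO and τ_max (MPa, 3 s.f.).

N_a = Gd⁴/(8D³k) = (82.3×10³)(5.0⁴)/(8·55.0³·2.1) = 18.4 → N_a = 18
Actual rate k = Gd⁴/(8D³·18) = 2.147 N/mm
Working load F = kδ = 2.147·38 = 81.585 N
C = 55.0/5.0 = 11.0000; K_W = (4C−1)/(4C−4)+0.615/C = 1.1309
τ_max = K_W·8FD/(πd³) = 1.1309·91.413 = 103.38 MPa
τ_max > 64.2 MPa → exceeds allowable

(a) 18 coils; (b) NO, τ_max = 103 MPa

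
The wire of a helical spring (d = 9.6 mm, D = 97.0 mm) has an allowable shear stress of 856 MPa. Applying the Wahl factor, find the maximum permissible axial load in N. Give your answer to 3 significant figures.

C = D/d = 97.0/9.6 = 10.1042
K_W = (4C−1)/(4C−4) + 0.615/C = 39.417/36.417 + 0.0609 = 1.1432
τ_max = K·8FD/(πd³) → F_max = τ_allow·πd³/(8DK)
F_max = 856·π·9.6³/(8·97.0·1.1432) = 2.3792e+06/887.16 = 2681.9 N

2680 N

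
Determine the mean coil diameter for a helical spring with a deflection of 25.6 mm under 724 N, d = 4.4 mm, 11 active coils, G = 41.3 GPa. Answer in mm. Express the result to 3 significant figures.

18.4 mm

Required rate k = F/δ = 724/25.6 = 28.281 N/mm
D = (Gd⁴/(8N_a·k))^(1/3) = (41.3×10³·4.4⁴/(8·11·28.281))^(1/3)
  = (6219.84)^(1/3) = 18.3905 mm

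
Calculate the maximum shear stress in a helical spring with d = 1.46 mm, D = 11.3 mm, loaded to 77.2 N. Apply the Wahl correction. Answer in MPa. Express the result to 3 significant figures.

850 MPa

Spring index C = D/d = 11.3/1.46 = 7.7397
K_W = (4C−1)/(4C−4) + 0.615/C = 29.959/26.959 + 0.0795 = 1.1907
τ₀ = 8FD/(πd³) = 8·77.2·11.3/(π·1.46³) = 6978.88/9.7771 = 713.8 MPa
τ_max = K·τ₀ = 1.1907 × 713.8 = 849.95 MPa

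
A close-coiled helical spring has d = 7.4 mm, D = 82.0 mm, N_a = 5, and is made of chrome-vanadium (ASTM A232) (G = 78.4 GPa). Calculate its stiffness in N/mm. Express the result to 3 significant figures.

10.7 N/mm

k = Gd⁴/(8D³N_a) = (78.4×10³ × 7.4⁴) / (8 × 82.0³ × 5)
  = 2.35095e+08 / 2.20547e+07 = 10.66 N/mm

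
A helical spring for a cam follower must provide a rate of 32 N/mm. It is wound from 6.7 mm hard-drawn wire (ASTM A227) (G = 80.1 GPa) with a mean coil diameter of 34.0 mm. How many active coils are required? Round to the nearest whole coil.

N_a = Gd⁴/(8D³k) = (80.1×10³ × 6.7⁴)/(8 × 34.0³ × 32)
    = 1.6141e+08 / 1.00618e+07 = 16.04 → 16 coils

16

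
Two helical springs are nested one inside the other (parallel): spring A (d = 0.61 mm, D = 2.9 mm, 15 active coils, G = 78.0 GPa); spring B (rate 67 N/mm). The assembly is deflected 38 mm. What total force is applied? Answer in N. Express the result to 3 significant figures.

k_A = Gd⁴/(8D³N_a) = (78.0×10³)(0.61⁴)/(8·2.9³·15) = 3.6901 N/mm
Parallel: k_eq = 3.6901 + 67 = 70.69 N/mm
F = k_eq·δ = 70.69·38 = 2686.2 N

2690 N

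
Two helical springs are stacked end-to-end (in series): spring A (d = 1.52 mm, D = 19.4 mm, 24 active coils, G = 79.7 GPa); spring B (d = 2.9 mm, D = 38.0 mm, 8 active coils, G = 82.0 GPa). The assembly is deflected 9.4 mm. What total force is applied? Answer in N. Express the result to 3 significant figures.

2.41 N

k_A = Gd⁴/(8D³N_a) = (79.7×10³)(1.52⁴)/(8·19.4³·24) = 0.30348 N/mm
k_B = Gd⁴/(8D³N_a) = (82.0×10³)(2.9⁴)/(8·38.0³·8) = 1.6515 N/mm
Series: 1/k_eq = 1/0.30348 + 1/1.6515 = 3.9007; k_eq = 0.25637 N/mm
F = k_eq·δ = 0.25637·9.4 = 2.4099 N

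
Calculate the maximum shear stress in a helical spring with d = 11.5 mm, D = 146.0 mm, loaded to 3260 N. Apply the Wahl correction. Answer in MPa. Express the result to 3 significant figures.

Spring index C = D/d = 146.0/11.5 = 12.6957
K_W = (4C−1)/(4C−4) + 0.615/C = 49.783/46.783 + 0.0484 = 1.1126
τ₀ = 8FD/(πd³) = 8·3260·146.0/(π·11.5³) = 3.80768e+06/4778 = 796.92 MPa
τ_max = K·τ₀ = 1.1126 × 796.92 = 886.63 MPa

887 MPa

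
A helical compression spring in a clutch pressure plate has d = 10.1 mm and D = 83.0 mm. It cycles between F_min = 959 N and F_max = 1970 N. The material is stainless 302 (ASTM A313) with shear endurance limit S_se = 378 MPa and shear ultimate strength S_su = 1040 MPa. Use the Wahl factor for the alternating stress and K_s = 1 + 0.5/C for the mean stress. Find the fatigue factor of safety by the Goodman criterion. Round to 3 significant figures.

1.59

C = D/d = 83.0/10.1 = 8.2178; K_W = (4C−1)/(4C−4)+0.615/C = 1.1787; K_s = 1+0.5/C = 1.0608
F_a = (F_max−F_min)/2 = 505.5 N; F_m = (F_max+F_min)/2 = 1464.5 N
τ_a = K_W·8F_aD/(πd³) = 1.1787 × 103.7 = 122.24 MPa
τ_m = K_s·8F_mD/(πd³) = 1.0608 × 300.43 = 318.71 MPa
Goodman: 1/n_f = τ_a/S_se + τ_m/S_su = 122.24/378 + 318.71/1040 = 0.32337 + 0.30645 = 0.62982
n_f = 1/0.62982 = 1.588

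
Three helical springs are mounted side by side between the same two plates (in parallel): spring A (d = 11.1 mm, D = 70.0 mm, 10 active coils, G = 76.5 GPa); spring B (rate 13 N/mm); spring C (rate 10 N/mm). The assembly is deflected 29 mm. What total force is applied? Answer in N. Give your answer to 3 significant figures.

k_A = Gd⁴/(8D³N_a) = (76.5×10³)(11.1⁴)/(8·70.0³·10) = 42.322 N/mm
Parallel: k_eq = 42.322 + 13 + 10 = 65.322 N/mm
F = k_eq·δ = 65.322·29 = 1894.3 N

1890 N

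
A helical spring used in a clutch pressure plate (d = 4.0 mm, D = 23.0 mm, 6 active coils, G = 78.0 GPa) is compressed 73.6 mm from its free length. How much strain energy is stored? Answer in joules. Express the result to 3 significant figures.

92.6 J

k = Gd⁴/(8D³N_a) = (78.0×10³)(4.0⁴)/(8·23.0³·6) = 34.191 N/mm
U = ½kδ² = 0.5 × 34.191 × 73.6² = 92605 N·mm = 92.605 J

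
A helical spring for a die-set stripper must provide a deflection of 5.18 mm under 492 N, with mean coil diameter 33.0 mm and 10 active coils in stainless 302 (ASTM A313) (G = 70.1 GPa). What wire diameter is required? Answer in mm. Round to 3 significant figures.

Required rate k = F/δ = 492/5.18 = 94.981 N/mm
d = (8D³N_a·k / G)^(1/4) = (8·33.0³·10·94.981 / (70.1×10³))^0.25
  = (3895.4)^0.25 = 7.9002 mm

7.90 mm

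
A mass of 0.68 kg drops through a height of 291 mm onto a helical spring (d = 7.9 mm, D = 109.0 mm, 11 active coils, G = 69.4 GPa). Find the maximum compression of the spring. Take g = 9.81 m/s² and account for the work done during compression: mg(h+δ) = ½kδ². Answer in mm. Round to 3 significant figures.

43.4 mm

k = Gd⁴/(8D³N_a) = (69.4×10³)(7.9⁴)/(8·109.0³·11) = 2.372 N/mm
W = mg = 0.68 × 9.81 = 6.6708 N
½kδ² − Wδ − Wh = 0 → δ = (W + √(W² + 2kWh))/k
δ = (6.6708 + √(44.5 + 9208.87))/2.372 = (6.6708 + 96.194)/2.372 = 43.367 mm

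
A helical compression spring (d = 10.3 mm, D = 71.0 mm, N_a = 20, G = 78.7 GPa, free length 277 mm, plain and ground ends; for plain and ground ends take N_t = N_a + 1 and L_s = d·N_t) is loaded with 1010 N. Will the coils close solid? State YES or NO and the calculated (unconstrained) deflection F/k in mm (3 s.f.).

YES, δ = 65.3 mm

k = Gd⁴/(8D³N_a) = (78.7×10³)(10.3⁴)/(8·71.0³·20) = 15.468 N/mm
N_t = 21; L_s = 10.3·21 = 216.3 mm; δ_solid = L₀ − L_s = 277 − 216.3 = 60.7 mm
δ = F/k = 1010/15.468 = 65.297 mm
δ ≥ δ_solid → spring goes solid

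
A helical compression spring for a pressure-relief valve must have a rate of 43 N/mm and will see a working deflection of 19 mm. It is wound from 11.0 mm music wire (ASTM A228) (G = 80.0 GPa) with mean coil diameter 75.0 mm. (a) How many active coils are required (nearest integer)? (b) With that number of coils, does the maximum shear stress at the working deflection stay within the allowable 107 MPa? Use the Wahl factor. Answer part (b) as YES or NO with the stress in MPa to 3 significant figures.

(a) 8 coils; (b) NO, τ_max = 144 MPa

N_a = Gd⁴/(8D³k) = (80.0×10³)(11.0⁴)/(8·75.0³·43) = 8.071 → N_a = 8
Actual rate k = Gd⁴/(8D³·8) = 43.381 N/mm
Working load F = kδ = 43.381·19 = 824.23 N
C = 75.0/11.0 = 6.8182; K_W = (4C−1)/(4C−4)+0.615/C = 1.2191
τ_max = K_W·8FD/(πd³) = 1.2191·118.27 = 144.18 MPa
τ_max > 107 MPa → exceeds allowable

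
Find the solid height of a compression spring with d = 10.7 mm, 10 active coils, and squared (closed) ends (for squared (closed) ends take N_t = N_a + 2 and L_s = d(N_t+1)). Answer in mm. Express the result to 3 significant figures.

squared (closed) ends: N_t = N_a + 2 = 10 + 2 = 12
L_s = d·(N_t+1) = 10.7 × 13 = 139.1 mm

139 mm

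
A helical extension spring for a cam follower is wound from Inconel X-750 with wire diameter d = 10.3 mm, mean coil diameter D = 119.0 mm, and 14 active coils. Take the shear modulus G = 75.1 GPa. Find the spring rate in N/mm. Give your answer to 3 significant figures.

k = Gd⁴/(8D³N_a) = (75.1×10³ × 10.3⁴) / (8 × 119.0³ × 14)
  = 8.45257e+08 / 1.88738e+08 = 4.4785 N/mm

4.48 N/mm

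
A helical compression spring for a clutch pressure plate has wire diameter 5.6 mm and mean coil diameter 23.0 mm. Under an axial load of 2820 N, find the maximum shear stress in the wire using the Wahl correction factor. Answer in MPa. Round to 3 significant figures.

1310 MPa

Spring index C = D/d = 23.0/5.6 = 4.1071
K_W = (4C−1)/(4C−4) + 0.615/C = 15.429/12.429 + 0.1497 = 1.3911
τ₀ = 8FD/(πd³) = 8·2820·23.0/(π·5.6³) = 518880/551.71 = 940.49 MPa
τ_max = K·τ₀ = 1.3911 × 940.49 = 1308.3 MPa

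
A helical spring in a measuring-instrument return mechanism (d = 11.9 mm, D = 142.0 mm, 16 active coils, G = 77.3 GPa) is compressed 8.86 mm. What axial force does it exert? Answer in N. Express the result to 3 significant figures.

37.5 N

k = Gd⁴/(8D³N_a) = (77.3×10³)(11.9⁴)/(8·142.0³·16) = 4.2295 N/mm
F = k·δ = 4.2295 × 8.86 = 37.474 N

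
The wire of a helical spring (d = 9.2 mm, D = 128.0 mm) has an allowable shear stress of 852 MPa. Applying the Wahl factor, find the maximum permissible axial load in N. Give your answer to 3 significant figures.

C = D/d = 128.0/9.2 = 13.9130
K_W = (4C−1)/(4C−4) + 0.615/C = 54.652/51.652 + 0.0442 = 1.1023
τ_max = K·8FD/(πd³) → F_max = τ_allow·πd³/(8DK)
F_max = 852·π·9.2³/(8·128.0·1.1023) = 2.0843e+06/1128.7 = 1846.5 N

1850 N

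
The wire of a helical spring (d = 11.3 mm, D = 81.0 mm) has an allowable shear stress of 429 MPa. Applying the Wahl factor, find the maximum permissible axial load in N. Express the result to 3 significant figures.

2490 N

C = D/d = 81.0/11.3 = 7.1681
K_W = (4C−1)/(4C−4) + 0.615/C = 27.673/24.673 + 0.0858 = 1.2074
τ_max = K·8FD/(πd³) → F_max = τ_allow·πd³/(8DK)
F_max = 429·π·11.3³/(8·81.0·1.2074) = 1.9447e+06/782.39 = 2485.5 N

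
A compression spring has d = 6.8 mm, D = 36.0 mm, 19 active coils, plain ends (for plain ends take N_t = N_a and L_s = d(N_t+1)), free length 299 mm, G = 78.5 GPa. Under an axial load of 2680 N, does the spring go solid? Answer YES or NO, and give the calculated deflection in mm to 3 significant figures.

k = Gd⁴/(8D³N_a) = (78.5×10³)(6.8⁴)/(8·36.0³·19) = 23.668 N/mm
N_t = 19; L_s = 6.8·20 = 136 mm; δ_solid = L₀ − L_s = 299 − 136 = 163 mm
δ = F/k = 2680/23.668 = 113.23 mm
δ < δ_solid → spring does not go solid

NO, δ = 113 mm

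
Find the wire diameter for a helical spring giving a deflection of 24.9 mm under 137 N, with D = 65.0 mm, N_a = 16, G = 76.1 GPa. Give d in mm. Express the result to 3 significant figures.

7.10 mm

Required rate k = F/δ = 137/24.9 = 5.502 N/mm
d = (8D³N_a·k / G)^(1/4) = (8·65.0³·16·5.502 / (76.1×10³))^0.25
  = (2541.5)^0.25 = 7.1002 mm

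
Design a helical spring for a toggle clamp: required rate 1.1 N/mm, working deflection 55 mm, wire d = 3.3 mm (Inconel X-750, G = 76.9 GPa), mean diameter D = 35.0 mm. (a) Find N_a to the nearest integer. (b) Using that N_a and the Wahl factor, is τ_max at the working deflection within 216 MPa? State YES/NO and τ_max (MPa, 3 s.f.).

(a) 24 coils; (b) YES, τ_max = 172 MPa

N_a = Gd⁴/(8D³k) = (76.9×10³)(3.3⁴)/(8·35.0³·1.1) = 24.17 → N_a = 24
Actual rate k = Gd⁴/(8D³·24) = 1.1078 N/mm
Working load F = kδ = 1.1078·55 = 60.931 N
C = 35.0/3.3 = 10.6061; K_W = (4C−1)/(4C−4)+0.615/C = 1.1361
τ_max = K_W·8FD/(πd³) = 1.1361·151.11 = 171.68 MPa
τ_max ≤ 216 MPa → acceptable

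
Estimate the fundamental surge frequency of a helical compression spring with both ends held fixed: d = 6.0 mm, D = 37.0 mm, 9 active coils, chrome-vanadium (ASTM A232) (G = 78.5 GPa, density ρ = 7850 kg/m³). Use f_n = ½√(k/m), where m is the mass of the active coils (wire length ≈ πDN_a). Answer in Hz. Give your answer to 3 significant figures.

173 Hz

k = Gd⁴/(8D³N_a) = (78.5×10³)(6.0⁴)/(8·37.0³·9) = 27.896 N/mm = 27896 N/m
Wire length L = πDN_a = π·37.0·9 = 1046.2 mm
m = ρ·(πd²/4)·L = 7850 × 28.274×10⁻⁶ m² × 1.0462 m = 0.2322 kg
f_n = ½√(k/m) = 0.5·√(27896/0.2322) = 0.5·√(1.2014e+05) = 173.3 Hz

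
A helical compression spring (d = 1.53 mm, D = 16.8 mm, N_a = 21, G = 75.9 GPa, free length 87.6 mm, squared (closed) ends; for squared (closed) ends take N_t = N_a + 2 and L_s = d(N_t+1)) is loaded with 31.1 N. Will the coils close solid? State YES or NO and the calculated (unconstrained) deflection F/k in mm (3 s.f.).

k = Gd⁴/(8D³N_a) = (75.9×10³)(1.53⁴)/(8·16.8³·21) = 0.52212 N/mm
N_t = 23; L_s = 1.53·24 = 36.72 mm; δ_solid = L₀ − L_s = 87.6 − 36.72 = 50.88 mm
δ = F/k = 31.1/0.52212 = 59.565 mm
δ ≥ δ_solid → spring goes solid

YES, δ = 59.6 mm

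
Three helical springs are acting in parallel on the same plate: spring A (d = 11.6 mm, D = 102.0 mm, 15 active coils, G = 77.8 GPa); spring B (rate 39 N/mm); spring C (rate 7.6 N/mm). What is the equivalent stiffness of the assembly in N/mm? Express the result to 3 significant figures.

k_A = Gd⁴/(8D³N_a) = (77.8×10³)(11.6⁴)/(8·102.0³·15) = 11.062 N/mm
Parallel: k_eq = 11.062 + 39 + 7.6 = 57.662 N/mm

57.7 N/mm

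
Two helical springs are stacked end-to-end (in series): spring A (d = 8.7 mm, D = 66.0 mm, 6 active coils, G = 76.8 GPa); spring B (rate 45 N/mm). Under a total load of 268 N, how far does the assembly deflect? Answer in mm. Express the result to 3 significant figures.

14.4 mm

k_A = Gd⁴/(8D³N_a) = (76.8×10³)(8.7⁴)/(8·66.0³·6) = 31.883 N/mm
Series: 1/k_eq = 1/31.883 + 1/45 = 0.053586; k_eq = 18.661 N/mm
δ = F/k_eq = 268/18.661 = 14.361 mm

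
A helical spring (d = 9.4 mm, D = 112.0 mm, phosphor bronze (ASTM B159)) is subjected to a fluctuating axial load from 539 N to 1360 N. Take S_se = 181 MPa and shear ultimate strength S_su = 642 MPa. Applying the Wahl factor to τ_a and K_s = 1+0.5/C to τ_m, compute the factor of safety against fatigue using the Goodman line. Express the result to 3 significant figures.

C = D/d = 112.0/9.4 = 11.9149; K_W = (4C−1)/(4C−4)+0.615/C = 1.1203; K_s = 1+0.5/C = 1.0420
F_a = (F_max−F_min)/2 = 410.5 N; F_m = (F_max+F_min)/2 = 949.5 N
τ_a = K_W·8F_aD/(πd³) = 1.1203 × 140.96 = 157.92 MPa
τ_m = K_s·8F_mD/(πd³) = 1.0420 × 326.04 = 339.72 MPa
Goodman: 1/n_f = τ_a/S_se + τ_m/S_su = 157.92/181 + 339.72/642 = 0.87248 + 0.52916 = 1.4016
n_f = 1/1.4016 = 0.7135

0.713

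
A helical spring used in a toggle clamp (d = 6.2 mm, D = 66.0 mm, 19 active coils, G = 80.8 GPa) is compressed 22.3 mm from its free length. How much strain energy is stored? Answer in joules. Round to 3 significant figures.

0.679 J

k = Gd⁴/(8D³N_a) = (80.8×10³)(6.2⁴)/(8·66.0³·19) = 2.7321 N/mm
U = ½kδ² = 0.5 × 2.7321 × 22.3² = 679.33 N·mm = 0.67933 J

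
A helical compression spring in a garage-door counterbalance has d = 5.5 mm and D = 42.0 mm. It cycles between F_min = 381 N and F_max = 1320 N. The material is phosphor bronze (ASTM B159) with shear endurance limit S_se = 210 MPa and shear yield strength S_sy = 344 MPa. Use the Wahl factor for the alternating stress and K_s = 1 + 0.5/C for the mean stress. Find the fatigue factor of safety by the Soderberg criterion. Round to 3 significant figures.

0.293

C = D/d = 42.0/5.5 = 7.6364; K_W = (4C−1)/(4C−4)+0.615/C = 1.1935; K_s = 1+0.5/C = 1.0655
F_a = (F_max−F_min)/2 = 469.5 N; F_m = (F_max+F_min)/2 = 850.5 N
τ_a = K_W·8F_aD/(πd³) = 1.1935 × 301.81 = 360.23 MPa
τ_m = K_s·8F_mD/(πd³) = 1.0655 × 546.73 = 582.53 MPa
Soderberg: 1/n_f = τ_a/S_se + τ_m/S_sy = 360.23/210 + 582.53/344 = 1.71537 + 1.69341 = 3.4088
n_f = 1/3.4088 = 0.2934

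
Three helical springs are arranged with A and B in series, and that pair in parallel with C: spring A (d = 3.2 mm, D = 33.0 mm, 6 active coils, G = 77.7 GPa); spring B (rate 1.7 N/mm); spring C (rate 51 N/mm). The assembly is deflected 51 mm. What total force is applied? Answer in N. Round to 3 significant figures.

2660 N

k_A = Gd⁴/(8D³N_a) = (77.7×10³)(3.2⁴)/(8·33.0³·6) = 4.7232 N/mm
Springs A,B series: k_AB = 1/(1/4.7232+1/1.7) = 1.2501 N/mm; parallel with C: k_eq = 1.2501+51 = 52.25 N/mm
F = k_eq·δ = 52.25·51 = 2664.8 N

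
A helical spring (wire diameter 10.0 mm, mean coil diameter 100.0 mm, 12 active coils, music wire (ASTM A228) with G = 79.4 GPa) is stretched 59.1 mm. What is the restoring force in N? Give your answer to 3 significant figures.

489 N

k = Gd⁴/(8D³N_a) = (79.4×10³)(10.0⁴)/(8·100.0³·12) = 8.2708 N/mm
F = k·δ = 8.2708 × 59.1 = 488.81 N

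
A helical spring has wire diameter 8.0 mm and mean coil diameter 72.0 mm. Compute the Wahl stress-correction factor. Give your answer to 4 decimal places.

1.1621

C = D/d = 72.0/8.0 = 9.0000
K_W = (4C−1)/(4C−4) + 0.615/C = 35.000/32.000 + 0.0683 = 1.1621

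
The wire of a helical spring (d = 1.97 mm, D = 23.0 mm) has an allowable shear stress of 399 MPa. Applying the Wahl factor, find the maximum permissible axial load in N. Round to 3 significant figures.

46.4 N

C = D/d = 23.0/1.97 = 11.6751
K_W = (4C−1)/(4C−4) + 0.615/C = 45.701/42.701 + 0.0527 = 1.1229
τ_max = K·8FD/(πd³) → F_max = τ_allow·πd³/(8DK)
F_max = 399·π·1.97³/(8·23.0·1.1229) = 9583.4/206.62 = 46.382 N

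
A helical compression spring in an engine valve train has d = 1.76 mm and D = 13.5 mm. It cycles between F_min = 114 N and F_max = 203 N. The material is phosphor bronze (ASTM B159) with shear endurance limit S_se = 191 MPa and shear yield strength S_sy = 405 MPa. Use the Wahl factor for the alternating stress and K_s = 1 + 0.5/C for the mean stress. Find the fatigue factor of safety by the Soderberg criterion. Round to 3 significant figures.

0.228

C = D/d = 13.5/1.76 = 7.6705; K_W = (4C−1)/(4C−4)+0.615/C = 1.1926; K_s = 1+0.5/C = 1.0652
F_a = (F_max−F_min)/2 = 44.5 N; F_m = (F_max+F_min)/2 = 158.5 N
τ_a = K_W·8F_aD/(πd³) = 1.1926 × 280.61 = 334.65 MPa
τ_m = K_s·8F_mD/(πd³) = 1.0652 × 999.46 = 1064.6 MPa
Soderberg: 1/n_f = τ_a/S_se + τ_m/S_sy = 334.65/191 + 1064.6/405 = 1.75211 + 2.62866 = 4.3808
n_f = 1/4.3808 = 0.2283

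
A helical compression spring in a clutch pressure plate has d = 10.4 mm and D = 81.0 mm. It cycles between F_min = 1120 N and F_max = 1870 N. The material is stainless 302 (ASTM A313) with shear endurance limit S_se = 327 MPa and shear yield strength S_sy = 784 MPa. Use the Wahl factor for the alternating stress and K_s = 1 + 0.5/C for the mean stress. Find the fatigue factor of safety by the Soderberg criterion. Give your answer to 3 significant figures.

C = D/d = 81.0/10.4 = 7.7885; K_W = (4C−1)/(4C−4)+0.615/C = 1.1894; K_s = 1+0.5/C = 1.0642
F_a = (F_max−F_min)/2 = 375 N; F_m = (F_max+F_min)/2 = 1495 N
τ_a = K_W·8F_aD/(πd³) = 1.1894 × 68.763 = 81.79 MPa
τ_m = K_s·8F_mD/(πd³) = 1.0642 × 274.14 = 291.74 MPa
Soderberg: 1/n_f = τ_a/S_se + τ_m/S_sy = 81.79/327 + 291.74/784 = 0.25012 + 0.37211 = 0.62223
n_f = 1/0.62223 = 1.607

1.61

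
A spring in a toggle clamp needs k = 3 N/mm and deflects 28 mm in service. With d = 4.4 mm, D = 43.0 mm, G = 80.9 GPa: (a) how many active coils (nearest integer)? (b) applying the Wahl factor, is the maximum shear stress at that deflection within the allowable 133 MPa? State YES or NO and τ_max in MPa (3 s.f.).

(a) 16 coils; (b) YES, τ_max = 123 MPa

N_a = Gd⁴/(8D³k) = (80.9×10³)(4.4⁴)/(8·43.0³·3) = 15.89 → N_a = 16
Actual rate k = Gd⁴/(8D³·16) = 2.9795 N/mm
Working load F = kδ = 2.9795·28 = 83.426 N
C = 43.0/4.4 = 9.7727; K_W = (4C−1)/(4C−4)+0.615/C = 1.1484
τ_max = K_W·8FD/(πd³) = 1.1484·107.24 = 123.16 MPa
τ_max ≤ 133 MPa → acceptable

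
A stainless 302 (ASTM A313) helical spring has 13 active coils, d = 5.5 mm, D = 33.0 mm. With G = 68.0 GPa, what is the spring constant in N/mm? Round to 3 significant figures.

16.6 N/mm

k = Gd⁴/(8D³N_a) = (68.0×10³ × 5.5⁴) / (8 × 33.0³ × 13)
  = 6.22242e+07 / 3.73745e+06 = 16.649 N/mm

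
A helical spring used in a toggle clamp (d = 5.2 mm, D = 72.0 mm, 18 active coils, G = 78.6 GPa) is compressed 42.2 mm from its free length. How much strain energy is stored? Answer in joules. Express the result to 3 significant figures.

0.952 J

k = Gd⁴/(8D³N_a) = (78.6×10³)(5.2⁴)/(8·72.0³·18) = 1.0692 N/mm
U = ½kδ² = 0.5 × 1.0692 × 42.2² = 952.07 N·mm = 0.95207 J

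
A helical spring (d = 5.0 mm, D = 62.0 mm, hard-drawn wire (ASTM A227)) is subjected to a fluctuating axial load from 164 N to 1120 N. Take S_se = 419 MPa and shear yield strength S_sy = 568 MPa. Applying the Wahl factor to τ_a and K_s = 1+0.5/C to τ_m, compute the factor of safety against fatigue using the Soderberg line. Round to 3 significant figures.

0.323

C = D/d = 62.0/5.0 = 12.4000; K_W = (4C−1)/(4C−4)+0.615/C = 1.1154; K_s = 1+0.5/C = 1.0403
F_a = (F_max−F_min)/2 = 478 N; F_m = (F_max+F_min)/2 = 642 N
τ_a = K_W·8F_aD/(πd³) = 1.1154 × 603.74 = 673.4 MPa
τ_m = K_s·8F_mD/(πd³) = 1.0403 × 810.88 = 843.58 MPa
Soderberg: 1/n_f = τ_a/S_se + τ_m/S_sy = 673.4/419 + 843.58/568 = 1.60717 + 1.48517 = 3.0923
n_f = 1/3.0923 = 0.3234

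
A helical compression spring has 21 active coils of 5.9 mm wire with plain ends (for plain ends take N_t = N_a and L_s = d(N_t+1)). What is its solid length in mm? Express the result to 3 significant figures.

130 mm

plain ends: N_t = N_a = 21
L_s = d·(N_t+1) = 5.9 × 22 = 129.8 mm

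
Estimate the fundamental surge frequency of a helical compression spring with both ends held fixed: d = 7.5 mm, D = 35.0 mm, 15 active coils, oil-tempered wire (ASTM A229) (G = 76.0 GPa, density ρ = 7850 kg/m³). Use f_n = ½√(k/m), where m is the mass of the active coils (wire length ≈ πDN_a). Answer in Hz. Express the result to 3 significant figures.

143 Hz

k = Gd⁴/(8D³N_a) = (76.0×10³)(7.5⁴)/(8·35.0³·15) = 46.738 N/mm = 46738 N/m
Wire length L = πDN_a = π·35.0·15 = 1649.3 mm
m = ρ·(πd²/4)·L = 7850 × 44.179×10⁻⁶ m² × 1.6493 m = 0.57199 kg
f_n = ½√(k/m) = 0.5·√(46738/0.57199) = 0.5·√(81711) = 142.93 Hz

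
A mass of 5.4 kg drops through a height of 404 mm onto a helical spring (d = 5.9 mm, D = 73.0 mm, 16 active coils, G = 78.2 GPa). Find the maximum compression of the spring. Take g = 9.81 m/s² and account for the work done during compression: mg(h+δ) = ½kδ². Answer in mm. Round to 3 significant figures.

k = Gd⁴/(8D³N_a) = (78.2×10³)(5.9⁴)/(8·73.0³·16) = 1.903 N/mm
W = mg = 5.4 × 9.81 = 52.974 N
½kδ² − Wδ − Wh = 0 → δ = (W + √(W² + 2kWh))/k
δ = (52.974 + √(2806.2 + 81453.6))/1.903 = (52.974 + 290.28)/1.903 = 180.37 mm

180 mm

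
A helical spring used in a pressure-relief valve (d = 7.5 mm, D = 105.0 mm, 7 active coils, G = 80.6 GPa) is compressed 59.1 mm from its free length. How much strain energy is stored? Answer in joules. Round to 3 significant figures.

6.87 J

k = Gd⁴/(8D³N_a) = (80.6×10³)(7.5⁴)/(8·105.0³·7) = 3.9339 N/mm
U = ½kδ² = 0.5 × 3.9339 × 59.1² = 6870.2 N·mm = 6.8702 J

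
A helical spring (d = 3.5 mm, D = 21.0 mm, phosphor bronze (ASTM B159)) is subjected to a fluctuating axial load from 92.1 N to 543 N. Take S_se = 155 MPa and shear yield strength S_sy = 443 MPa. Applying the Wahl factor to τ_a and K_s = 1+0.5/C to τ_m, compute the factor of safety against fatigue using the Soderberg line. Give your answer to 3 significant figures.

C = D/d = 21.0/3.5 = 6.0000; K_W = (4C−1)/(4C−4)+0.615/C = 1.2525; K_s = 1+0.5/C = 1.0833
F_a = (F_max−F_min)/2 = 225.45 N; F_m = (F_max+F_min)/2 = 317.55 N
τ_a = K_W·8F_aD/(πd³) = 1.2525 × 281.19 = 352.2 MPa
τ_m = K_s·8F_mD/(πd³) = 1.0833 × 396.07 = 429.07 MPa
Soderberg: 1/n_f = τ_a/S_se + τ_m/S_sy = 352.2/155 + 429.07/443 = 2.27223 + 0.96856 = 3.2408
n_f = 1/3.2408 = 0.3086

0.309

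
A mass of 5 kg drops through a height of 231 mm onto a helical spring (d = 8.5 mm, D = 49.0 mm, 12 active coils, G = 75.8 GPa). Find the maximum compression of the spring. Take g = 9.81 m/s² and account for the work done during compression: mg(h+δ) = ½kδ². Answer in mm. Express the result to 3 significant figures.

k = Gd⁴/(8D³N_a) = (75.8×10³)(8.5⁴)/(8·49.0³·12) = 35.034 N/mm
W = mg = 5 × 9.81 = 49.05 N
½kδ² − Wδ − Wh = 0 → δ = (W + √(W² + 2kWh))/k
δ = (49.05 + √(2405.9 + 793901))/35.034 = (49.05 + 892.36)/35.034 = 26.872 mm

26.9 mm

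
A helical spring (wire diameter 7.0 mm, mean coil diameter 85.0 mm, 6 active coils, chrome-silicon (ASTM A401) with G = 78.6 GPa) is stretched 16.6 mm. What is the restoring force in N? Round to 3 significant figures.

106 N

k = Gd⁴/(8D³N_a) = (78.6×10³)(7.0⁴)/(8·85.0³·6) = 6.402 N/mm
F = k·δ = 6.402 × 16.6 = 106.27 N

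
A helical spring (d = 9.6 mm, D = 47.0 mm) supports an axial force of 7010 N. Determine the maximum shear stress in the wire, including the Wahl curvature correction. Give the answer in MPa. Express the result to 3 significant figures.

Spring index C = D/d = 47.0/9.6 = 4.8958
K_W = (4C−1)/(4C−4) + 0.615/C = 18.583/15.583 + 0.1256 = 1.3181
τ₀ = 8FD/(πd³) = 8·7010·47.0/(π·9.6³) = 2.63576e+06/2779.5 = 948.29 MPa
τ_max = K·τ₀ = 1.3181 × 948.29 = 1250 MPa

1250 MPa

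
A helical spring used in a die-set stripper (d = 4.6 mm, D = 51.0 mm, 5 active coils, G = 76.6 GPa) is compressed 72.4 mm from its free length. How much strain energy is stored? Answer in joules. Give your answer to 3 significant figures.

k = Gd⁴/(8D³N_a) = (76.6×10³)(4.6⁴)/(8·51.0³·5) = 6.4638 N/mm
U = ½kδ² = 0.5 × 6.4638 × 72.4² = 16941 N·mm = 16.941 J

16.9 J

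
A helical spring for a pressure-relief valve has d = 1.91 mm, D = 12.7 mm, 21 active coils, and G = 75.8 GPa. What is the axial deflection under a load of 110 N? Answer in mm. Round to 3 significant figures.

k = Gd⁴/(8D³N_a) = (75.8×10³)(1.91⁴)/(8·12.7³·21) = 2.9314 N/mm
δ = F/k = 110 / 2.9314 = 37.524 mm

37.5 mm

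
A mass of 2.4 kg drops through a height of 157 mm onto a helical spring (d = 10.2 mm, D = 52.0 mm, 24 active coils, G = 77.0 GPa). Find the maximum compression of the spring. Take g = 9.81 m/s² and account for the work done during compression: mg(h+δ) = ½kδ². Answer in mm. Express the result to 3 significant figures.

k = Gd⁴/(8D³N_a) = (77.0×10³)(10.2⁴)/(8·52.0³·24) = 30.873 N/mm
W = mg = 2.4 × 9.81 = 23.544 N
½kδ² − Wδ − Wh = 0 → δ = (W + √(W² + 2kWh))/k
δ = (23.544 + √(554.32 + 228239))/30.873 = (23.544 + 478.32)/30.873 = 16.256 mm

16.3 mm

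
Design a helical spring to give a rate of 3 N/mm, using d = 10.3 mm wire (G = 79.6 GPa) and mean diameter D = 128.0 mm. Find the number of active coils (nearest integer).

N_a = Gd⁴/(8D³k) = (79.6×10³ × 10.3⁴)/(8 × 128.0³ × 3)
    = 8.95905e+08 / 5.03316e+07 = 17.8 → 18 coils

18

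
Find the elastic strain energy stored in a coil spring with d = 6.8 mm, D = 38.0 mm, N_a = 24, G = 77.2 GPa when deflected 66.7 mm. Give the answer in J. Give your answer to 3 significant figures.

k = Gd⁴/(8D³N_a) = (77.2×10³)(6.8⁴)/(8·38.0³·24) = 15.668 N/mm
U = ½kδ² = 0.5 × 15.668 × 66.7² = 34852 N·mm = 34.852 J

34.9 J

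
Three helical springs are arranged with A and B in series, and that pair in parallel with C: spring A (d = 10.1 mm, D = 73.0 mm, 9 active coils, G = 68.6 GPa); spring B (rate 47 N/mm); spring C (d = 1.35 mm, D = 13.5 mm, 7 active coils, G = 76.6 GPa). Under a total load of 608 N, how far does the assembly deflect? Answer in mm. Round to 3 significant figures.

33.1 mm

k_A = Gd⁴/(8D³N_a) = (68.6×10³)(10.1⁴)/(8·73.0³·9) = 25.486 N/mm
k_C = Gd⁴/(8D³N_a) = (76.6×10³)(1.35⁴)/(8·13.5³·7) = 1.8466 N/mm
Springs A,B series: k_AB = 1/(1/25.486+1/47) = 16.525 N/mm; parallel with C: k_eq = 16.525+1.8466 = 18.372 N/mm
δ = F/k_eq = 608/18.372 = 33.094 mm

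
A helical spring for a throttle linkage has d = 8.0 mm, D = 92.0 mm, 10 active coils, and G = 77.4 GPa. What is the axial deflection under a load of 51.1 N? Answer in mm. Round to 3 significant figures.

10.0 mm

k = Gd⁴/(8D³N_a) = (77.4×10³)(8.0⁴)/(8·92.0³·10) = 5.0892 N/mm
δ = F/k = 51.1 / 5.0892 = 10.041 mm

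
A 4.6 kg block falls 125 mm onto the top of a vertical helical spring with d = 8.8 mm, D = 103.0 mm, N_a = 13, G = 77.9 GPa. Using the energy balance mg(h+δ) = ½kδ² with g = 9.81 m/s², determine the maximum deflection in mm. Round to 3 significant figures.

k = Gd⁴/(8D³N_a) = (77.9×10³)(8.8⁴)/(8·103.0³·13) = 4.1108 N/mm
W = mg = 4.6 × 9.81 = 45.126 N
½kδ² − Wδ − Wh = 0 → δ = (W + √(W² + 2kWh))/k
δ = (45.126 + √(2036.4 + 46375.6))/4.1108 = (45.126 + 220.03)/4.1108 = 64.502 mm

64.5 mm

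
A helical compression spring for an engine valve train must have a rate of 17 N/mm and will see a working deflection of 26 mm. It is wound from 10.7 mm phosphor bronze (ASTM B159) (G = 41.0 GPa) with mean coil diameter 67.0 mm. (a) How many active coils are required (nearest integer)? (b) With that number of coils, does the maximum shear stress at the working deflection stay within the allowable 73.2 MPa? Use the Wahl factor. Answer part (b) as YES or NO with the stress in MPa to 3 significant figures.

(a) 13 coils; (b) NO, τ_max = 77.2 MPa

N_a = Gd⁴/(8D³k) = (41.0×10³)(10.7⁴)/(8·67.0³·17) = 13.14 → N_a = 13
Actual rate k = Gd⁴/(8D³·13) = 17.182 N/mm
Working load F = kδ = 17.182·26 = 446.72 N
C = 67.0/10.7 = 6.2617; K_W = (4C−1)/(4C−4)+0.615/C = 1.2408
τ_max = K_W·8FD/(πd³) = 1.2408·62.215 = 77.194 MPa
τ_max > 73.2 MPa → exceeds allowable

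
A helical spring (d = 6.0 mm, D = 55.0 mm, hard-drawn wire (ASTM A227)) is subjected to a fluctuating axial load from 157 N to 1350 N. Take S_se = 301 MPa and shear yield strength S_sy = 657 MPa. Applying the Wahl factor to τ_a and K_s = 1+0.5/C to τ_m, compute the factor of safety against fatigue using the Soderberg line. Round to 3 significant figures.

C = D/d = 55.0/6.0 = 9.1667; K_W = (4C−1)/(4C−4)+0.615/C = 1.1589; K_s = 1+0.5/C = 1.0545
F_a = (F_max−F_min)/2 = 596.5 N; F_m = (F_max+F_min)/2 = 753.5 N
τ_a = K_W·8F_aD/(πd³) = 1.1589 × 386.78 = 448.25 MPa
τ_m = K_s·8F_mD/(πd³) = 1.0545 × 488.58 = 515.23 MPa
Soderberg: 1/n_f = τ_a/S_se + τ_m/S_sy = 448.25/301 + 515.23/657 = 1.48919 + 0.78421 = 2.2734
n_f = 1/2.2734 = 0.4399

0.440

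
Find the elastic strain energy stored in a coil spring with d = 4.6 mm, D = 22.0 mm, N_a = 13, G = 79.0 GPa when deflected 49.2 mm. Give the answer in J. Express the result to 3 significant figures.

k = Gd⁴/(8D³N_a) = (79.0×10³)(4.6⁴)/(8·22.0³·13) = 31.942 N/mm
U = ½kδ² = 0.5 × 31.942 × 49.2² = 38660 N·mm = 38.66 J

38.7 J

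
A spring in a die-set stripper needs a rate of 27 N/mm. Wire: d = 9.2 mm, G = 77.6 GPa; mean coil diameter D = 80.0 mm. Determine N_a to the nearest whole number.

5

N_a = Gd⁴/(8D³k) = (77.6×10³ × 9.2⁴)/(8 × 80.0³ × 27)
    = 5.55921e+08 / 1.10592e+08 = 5.027 → 5 coils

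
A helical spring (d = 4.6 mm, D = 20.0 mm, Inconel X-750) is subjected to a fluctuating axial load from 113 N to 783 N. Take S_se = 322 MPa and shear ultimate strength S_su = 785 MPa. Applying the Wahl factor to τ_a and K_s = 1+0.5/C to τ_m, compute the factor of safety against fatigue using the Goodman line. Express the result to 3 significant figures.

C = D/d = 20.0/4.6 = 4.3478; K_W = (4C−1)/(4C−4)+0.615/C = 1.3655; K_s = 1+0.5/C = 1.1150
F_a = (F_max−F_min)/2 = 335 N; F_m = (F_max+F_min)/2 = 448 N
τ_a = K_W·8F_aD/(πd³) = 1.3655 × 175.28 = 239.35 MPa
τ_m = K_s·8F_mD/(πd³) = 1.1150 × 234.41 = 261.37 MPa
Goodman: 1/n_f = τ_a/S_se + τ_m/S_su = 239.35/322 + 261.37/785 = 0.74331 + 0.33295 = 1.0763
n_f = 1/1.0763 = 0.9291

0.929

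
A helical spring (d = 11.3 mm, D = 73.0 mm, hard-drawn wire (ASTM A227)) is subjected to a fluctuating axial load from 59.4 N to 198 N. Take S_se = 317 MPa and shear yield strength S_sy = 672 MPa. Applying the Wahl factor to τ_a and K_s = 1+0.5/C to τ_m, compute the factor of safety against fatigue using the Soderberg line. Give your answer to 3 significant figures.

16.3

C = D/d = 73.0/11.3 = 6.4602; K_W = (4C−1)/(4C−4)+0.615/C = 1.2326; K_s = 1+0.5/C = 1.0774
F_a = (F_max−F_min)/2 = 69.3 N; F_m = (F_max+F_min)/2 = 128.7 N
τ_a = K_W·8F_aD/(πd³) = 1.2326 × 8.9281 = 11.004 MPa
τ_m = K_s·8F_mD/(πd³) = 1.0774 × 16.581 = 17.864 MPa
Soderberg: 1/n_f = τ_a/S_se + τ_m/S_sy = 11.004/317 + 17.864/672 = 0.03471 + 0.02658 = 0.061298
n_f = 1/0.061298 = 16.31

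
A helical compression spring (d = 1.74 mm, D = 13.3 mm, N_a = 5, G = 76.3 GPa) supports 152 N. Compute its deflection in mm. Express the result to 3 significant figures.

k = Gd⁴/(8D³N_a) = (76.3×10³)(1.74⁴)/(8·13.3³·5) = 7.432 N/mm
δ = F/k = 152 / 7.432 = 20.452 mm

20.5 mm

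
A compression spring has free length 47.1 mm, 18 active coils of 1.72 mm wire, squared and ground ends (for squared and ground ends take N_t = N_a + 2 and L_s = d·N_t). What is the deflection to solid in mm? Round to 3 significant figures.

N_t = 20; L_s = 1.72·20 = 34.4 mm
δ_solid = L₀ − L_s = 47.1 − 34.4 = 12.7 mm

12.7 mm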